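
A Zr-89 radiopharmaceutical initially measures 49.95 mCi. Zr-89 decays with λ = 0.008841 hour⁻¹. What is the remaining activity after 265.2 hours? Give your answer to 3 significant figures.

4.79 mCi

t½ = ln 2 / λ = 0.69315 / 0.008841 ≈ 78.401 hours.
Number of half-lives: n = 265.2/78.401 ≈ 3.3826.
Remaining = 49.95 × (1/2)^3.3826 = 49.95 × 0.095882 ≈ 4.7893 mCi.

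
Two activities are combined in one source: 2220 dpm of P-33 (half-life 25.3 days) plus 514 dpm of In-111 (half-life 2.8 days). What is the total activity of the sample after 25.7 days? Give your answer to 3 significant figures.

P-33: 2220 × (1/2)^(25.7/25.3) = 2220 × (1/2)^1.0158 ≈ 1097.9 dpm.
In-111: 514 × (1/2)^(25.7/2.8) = 514 × (1/2)^9.1786 ≈ 0.88703 dpm.
Total = 1097.9 + 0.88703 ≈ 1098.8 dpm.

1100 dpm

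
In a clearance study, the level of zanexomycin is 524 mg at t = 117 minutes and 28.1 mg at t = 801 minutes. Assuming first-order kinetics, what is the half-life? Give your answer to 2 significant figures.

Over Δt = 801 − 117 = 684 minutes, the level fell by a factor of 524/28.1 ≈ 18.648.
n = log₂(18.648) ≈ 4.2209 half-lives, so t½ = 684/4.2209 ≈ 162.05 minutes.

160 minutes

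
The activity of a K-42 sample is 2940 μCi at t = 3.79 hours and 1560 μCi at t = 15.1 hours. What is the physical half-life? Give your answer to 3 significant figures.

Over Δt = 15.1 − 3.79 = 11.31 hours, the level fell by a factor of 2940/1560 ≈ 1.8846.
n = log₂(1.8846) ≈ 0.91427 half-lives, so t½ = 11.31/0.91427 ≈ 12.371 hours.

12.4 hours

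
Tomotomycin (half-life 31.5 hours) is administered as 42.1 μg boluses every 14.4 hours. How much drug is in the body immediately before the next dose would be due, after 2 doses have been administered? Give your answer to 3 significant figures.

The 2 doses were given 28.8, 14.4 hours ago.
Total = 42.1·(1/2)^(28.8/31.5) + 42.1·(1/2)^(14.4/31.5)
      = 22.339 + 30.667 ≈ 53.005 μg.

53.0 μg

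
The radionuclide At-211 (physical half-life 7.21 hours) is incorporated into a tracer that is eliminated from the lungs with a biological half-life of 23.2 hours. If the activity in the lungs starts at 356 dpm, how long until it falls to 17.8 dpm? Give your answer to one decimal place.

23.8 hours

1/t_eff = 1/t_phys + 1/t_biol = 1/7.21 + 1/23.2 = 0.1818 per hour.
t_eff = 7.21 × 23.2 / (7.21 + 23.2) ≈ 5.5006 hours.
n = log₂(356/17.8) ≈ 4.3219; t = 4.3219 × 5.5006 ≈ 23.773 hours.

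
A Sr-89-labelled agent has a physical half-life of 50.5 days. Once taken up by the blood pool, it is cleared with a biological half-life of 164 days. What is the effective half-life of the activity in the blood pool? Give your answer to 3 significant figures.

38.6 days

1/t_eff = 1/t_phys + 1/t_biol = 1/50.5 + 1/164 = 0.0259 per day.
t_eff = 50.5 × 164 / (50.5 + 164) ≈ 38.611 days.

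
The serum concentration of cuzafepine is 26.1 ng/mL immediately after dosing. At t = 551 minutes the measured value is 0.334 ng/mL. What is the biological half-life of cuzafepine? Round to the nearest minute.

A/A₀ = 0.334/26.1 ≈ 0.012797.
n = log₂(78.144) ≈ 6.2881 half-lives elapsed in 551 minutes.
t½ = 551/6.2881 ≈ 87.626 minutes.

88 minutes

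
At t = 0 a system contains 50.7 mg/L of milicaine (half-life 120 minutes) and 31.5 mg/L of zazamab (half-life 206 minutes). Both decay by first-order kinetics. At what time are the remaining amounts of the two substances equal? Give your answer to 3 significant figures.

197 minutes

Set 50.7·(1/2)^(t/120) = 31.5·(1/2)^(t/206).
Taking log₂: log₂(50.7/31.5) = t·(1/120 − 1/206).
log₂(1.6095) = 0.68663; 1/120 − 1/206 = 0.003479.
t = 0.68663 / 0.003479 ≈ 197.37 minutes.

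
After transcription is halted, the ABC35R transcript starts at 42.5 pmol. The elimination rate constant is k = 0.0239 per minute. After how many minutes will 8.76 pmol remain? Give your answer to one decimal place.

66.1 minutes

t½ = ln 2 / k = 0.69315 / 0.0239 ≈ 29.002 minutes.
Fraction remaining = 8.76/42.5 ≈ 0.20612.
n = log₂(42.5/8.76) = ln(4.8516)/ln 2 ≈ 2.2785 half-lives.
t = n × t½ = 2.2785 × 29.002 ≈ 66.08 minutes.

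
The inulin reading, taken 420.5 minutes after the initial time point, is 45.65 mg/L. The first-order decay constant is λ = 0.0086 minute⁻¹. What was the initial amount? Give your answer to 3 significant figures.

1700 mg/L

t½ = ln 2 / λ = 0.69315 / 0.0086 ≈ 80.599 minutes.
Number of half-lives elapsed: n = 420.5/80.599 ≈ 5.2172.
A₀ = A × 2^n = 45.65 × 2^5.2172 = 45.65 × 37.2 ≈ 1698.2 mg/L.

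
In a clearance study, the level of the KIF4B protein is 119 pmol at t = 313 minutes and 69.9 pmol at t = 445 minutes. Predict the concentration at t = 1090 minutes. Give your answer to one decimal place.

Over Δt = 445 − 313 = 132 minutes, the level fell by a factor of 119/69.9 ≈ 1.7024.
n = log₂(1.7024) ≈ 0.7676 half-lives, so t½ = 132/0.7676 ≈ 171.97 minutes.
From t = 445 to t = 1090: 69.9 × (1/2)^((1090−445)/171.97) ≈ 5.1926 pmol.

5.2 pmol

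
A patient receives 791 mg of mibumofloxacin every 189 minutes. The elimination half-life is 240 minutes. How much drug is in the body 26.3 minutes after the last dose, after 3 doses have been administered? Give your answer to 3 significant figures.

1400 mg

The 3 doses were given 404.3, 215.3, 26.3 minutes ago.
Total = 791·(1/2)^(404.3/240) + 791·(1/2)^(215.3/240) + 791·(1/2)^(26.3/240)
      = 246.07 + 424.74 + 733.14 ≈ 1404 mg.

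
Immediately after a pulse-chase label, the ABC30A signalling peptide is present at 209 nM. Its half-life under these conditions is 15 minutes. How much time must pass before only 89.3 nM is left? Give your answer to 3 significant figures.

18.4 minutes

Fraction remaining = 89.3/209 ≈ 0.42727.
n = log₂(209/89.3) = ln(2.3404)/ln 2 ≈ 1.2268 half-lives.
t = n × t½ = 1.2268 × 15 ≈ 18.402 minutes.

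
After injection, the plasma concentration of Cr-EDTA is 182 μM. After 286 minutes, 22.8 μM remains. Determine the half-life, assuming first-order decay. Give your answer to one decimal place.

A/A₀ = 22.8/182 ≈ 0.12527.
n = log₂(7.9825) ≈ 2.9968 half-lives elapsed in 286 minutes.
t½ = 286/2.9968 ≈ 95.434 minutes.

95.4 minutes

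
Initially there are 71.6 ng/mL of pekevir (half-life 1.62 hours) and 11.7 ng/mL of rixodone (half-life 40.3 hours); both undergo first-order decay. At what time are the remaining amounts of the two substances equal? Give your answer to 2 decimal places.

Set 71.6·(1/2)^(t/1.62) = 11.7·(1/2)^(t/40.3).
Taking log₂: log₂(71.6/11.7) = t·(1/1.62 − 1/40.3).
log₂(6.1197) = 2.6135; 1/1.62 − 1/40.3 = 0.59247.
t = 2.6135 / 0.59247 ≈ 4.4111 hours.

4.41 hours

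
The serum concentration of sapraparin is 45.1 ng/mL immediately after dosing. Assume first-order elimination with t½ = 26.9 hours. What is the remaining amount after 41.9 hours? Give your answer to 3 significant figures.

Number of half-lives: n = 41.9/26.9 ≈ 1.5576.
Remaining = 45.1 × (1/2)^1.5576 = 45.1 × 0.33971 ≈ 15.321 ng/mL.

15.3 ng/mL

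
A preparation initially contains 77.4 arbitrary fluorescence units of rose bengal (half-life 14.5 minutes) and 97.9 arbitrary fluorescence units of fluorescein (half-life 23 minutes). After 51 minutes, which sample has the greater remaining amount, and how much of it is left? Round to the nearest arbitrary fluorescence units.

rose bengal: 77.4 × (1/2)^3.5172 ≈ 6.76 arbitrary fluorescence units.
fluorescein: 97.9 × (1/2)^2.2174 ≈ 21.051 arbitrary fluorescence units.
Fluorescein has more remaining, at ≈ 21.051 arbitrary fluorescence units.

fluorescein, 21 arbitrary fluorescence units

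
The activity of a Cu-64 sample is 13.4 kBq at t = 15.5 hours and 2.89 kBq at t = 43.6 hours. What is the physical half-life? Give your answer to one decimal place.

12.7 hours

Over Δt = 43.6 − 15.5 = 28.1 hours, the level fell by a factor of 13.4/2.89 ≈ 4.6367.
n = log₂(4.6367) ≈ 2.2131 half-lives, so t½ = 28.1/2.2131 ≈ 12.697 hours.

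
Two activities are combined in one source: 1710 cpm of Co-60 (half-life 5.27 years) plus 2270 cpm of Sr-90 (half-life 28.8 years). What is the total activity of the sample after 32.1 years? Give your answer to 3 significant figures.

Co-60: 1710 × (1/2)^(32.1/5.27) = 1710 × (1/2)^6.0911 ≈ 25.084 cpm.
Sr-90: 2270 × (1/2)^(32.1/28.8) = 2270 × (1/2)^1.1146 ≈ 1048.3 cpm.
Total = 25.084 + 1048.3 ≈ 1073.4 cpm.

1070 cpm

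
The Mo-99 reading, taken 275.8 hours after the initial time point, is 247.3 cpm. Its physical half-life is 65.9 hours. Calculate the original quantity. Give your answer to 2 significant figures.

Number of half-lives elapsed: n = 275.8/65.9 ≈ 4.1851.
A₀ = A × 2^n = 247.3 × 2^4.1851 = 247.3 × 18.191 ≈ 4498.6 cpm.

4500 cpm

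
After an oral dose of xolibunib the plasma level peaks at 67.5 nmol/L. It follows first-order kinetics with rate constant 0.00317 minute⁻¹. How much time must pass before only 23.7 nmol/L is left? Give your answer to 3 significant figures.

330 minutes

t½ = ln 2 / k = 0.69315 / 0.00317 ≈ 218.66 minutes.
Fraction remaining = 23.7/67.5 ≈ 0.35111.
n = log₂(67.5/23.7) = ln(2.8481)/ln 2 ≈ 1.51 half-lives.
t = n × t½ = 1.51 × 218.66 ≈ 330.17 minutes.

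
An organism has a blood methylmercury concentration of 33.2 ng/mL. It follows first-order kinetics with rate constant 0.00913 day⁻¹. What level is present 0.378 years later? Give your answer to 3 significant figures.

9.42 ng/mL

t½ = ln 2 / λ = 0.69315 / 0.00913 ≈ 75.92 days.
Convert the elapsed time: 0.378 years = 137.97 days.
Number of half-lives: n = 137.97/75.92 ≈ 1.8173.
Remaining = 33.2 × (1/2)^1.8173 = 33.2 × 0.28375 ≈ 9.4205 ng/mL.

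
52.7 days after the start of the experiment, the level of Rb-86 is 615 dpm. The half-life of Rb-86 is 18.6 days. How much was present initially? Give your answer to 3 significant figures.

Number of half-lives elapsed: n = 52.7/18.6 ≈ 2.8333.
A₀ = A × 2^n = 615 × 2^2.8333 = 615 × 7.1272 ≈ 4383.2 dpm.

4380 dpm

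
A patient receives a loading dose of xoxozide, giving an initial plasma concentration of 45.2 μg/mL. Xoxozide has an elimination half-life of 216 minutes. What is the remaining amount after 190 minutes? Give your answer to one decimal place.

Number of half-lives: n = 190/216 ≈ 0.87963.
Remaining = 45.2 × (1/2)^0.87963 = 45.2 × 0.54351 ≈ 24.567 μg/mL.

24.6 μg/mL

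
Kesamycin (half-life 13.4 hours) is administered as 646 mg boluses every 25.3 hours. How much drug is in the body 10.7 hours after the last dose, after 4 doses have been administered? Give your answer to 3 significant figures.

506 mg

The 4 doses were given 86.6, 61.3, 36, 10.7 hours ago.
Total = 646·(1/2)^(86.6/13.4) + 646·(1/2)^(61.3/13.4) + 646·(1/2)^(36/13.4) + 646·(1/2)^(10.7/13.4)
      = 7.3244 + 27.11 + 100.34 + 371.41 ≈ 506.19 mg.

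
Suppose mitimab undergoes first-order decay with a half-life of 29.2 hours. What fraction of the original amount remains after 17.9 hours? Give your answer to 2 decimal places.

n = 17.9/29.2 ≈ 0.61301 half-lives.
Fraction remaining = (1/2)^0.61301 ≈ 0.65383.

0.65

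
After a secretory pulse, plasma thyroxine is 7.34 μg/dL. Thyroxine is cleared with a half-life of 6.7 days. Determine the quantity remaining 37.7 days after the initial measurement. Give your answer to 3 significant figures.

Number of half-lives: n = 37.7/6.7 ≈ 5.6269.
Remaining = 7.34 × (1/2)^5.6269 = 7.34 × 0.020237 ≈ 0.14854 μg/dL.

0.149 μg/dL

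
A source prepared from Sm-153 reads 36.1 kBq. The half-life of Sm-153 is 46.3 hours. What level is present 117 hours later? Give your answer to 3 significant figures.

Number of half-lives: n = 117/46.3 ≈ 2.527.
Remaining = 36.1 × (1/2)^2.527 = 36.1 × 0.1735 ≈ 6.2633 kBq.

6.26 kBq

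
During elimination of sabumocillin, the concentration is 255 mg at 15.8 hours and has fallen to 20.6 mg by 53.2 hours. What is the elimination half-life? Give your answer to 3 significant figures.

Over Δt = 53.2 − 15.8 = 37.4 hours, the level fell by a factor of 255/20.6 ≈ 12.379.
n = log₂(12.379) ≈ 3.6298 half-lives, so t½ = 37.4/3.6298 ≈ 10.304 hours.

10.3 hours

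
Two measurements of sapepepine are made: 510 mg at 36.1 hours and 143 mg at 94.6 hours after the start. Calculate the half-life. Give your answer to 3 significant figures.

Over Δt = 94.6 − 36.1 = 58.5 hours, the level fell by a factor of 510/143 ≈ 3.5664.
n = log₂(3.5664) ≈ 1.8345 half-lives, so t½ = 58.5/1.8345 ≈ 31.889 hours.

31.9 hours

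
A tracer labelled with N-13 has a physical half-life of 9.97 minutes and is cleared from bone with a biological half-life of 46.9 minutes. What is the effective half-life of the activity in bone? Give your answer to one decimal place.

8.2 minutes

1/t_eff = 1/t_phys + 1/t_biol = 1/9.97 + 1/46.9 = 0.12162 per minute.
t_eff = 9.97 × 46.9 / (9.97 + 46.9) ≈ 8.2221 minutes.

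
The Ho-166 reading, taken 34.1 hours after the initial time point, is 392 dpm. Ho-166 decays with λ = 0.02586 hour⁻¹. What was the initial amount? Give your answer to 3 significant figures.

947 dpm

t½ = ln 2 / λ = 0.69315 / 0.02586 ≈ 26.804 hours.
Number of half-lives elapsed: n = 34.1/26.804 ≈ 1.2722.
A₀ = A × 2^n = 392 × 2^1.2722 = 392 × 2.4153 ≈ 946.8 dpm.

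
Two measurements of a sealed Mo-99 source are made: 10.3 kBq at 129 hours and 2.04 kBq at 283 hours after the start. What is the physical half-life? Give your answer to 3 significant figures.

Over Δt = 283 − 129 = 154 hours, the level fell by a factor of 10.3/2.04 ≈ 5.049.
n = log₂(5.049) ≈ 2.336 half-lives, so t½ = 154/2.336 ≈ 65.925 hours.

65.9 hours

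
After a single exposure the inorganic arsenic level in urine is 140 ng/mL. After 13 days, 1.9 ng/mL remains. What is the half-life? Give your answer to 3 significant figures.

A/A₀ = 1.9/140 ≈ 0.013571.
n = log₂(73.684) ≈ 6.2033 half-lives elapsed in 13 days.
t½ = 13/6.2033 ≈ 2.0957 days.

2.10 days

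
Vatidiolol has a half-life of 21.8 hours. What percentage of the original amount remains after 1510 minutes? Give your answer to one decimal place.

1510 minutes = 25.1667 hours.
n = 25.1667/21.8 ≈ 1.1544 half-lives.
Fraction remaining = (1/2)^1.1544 ≈ 0.44924, i.e. 44.924%.

44.9%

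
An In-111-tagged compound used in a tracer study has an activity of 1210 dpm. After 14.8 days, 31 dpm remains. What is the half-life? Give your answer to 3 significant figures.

2.80 days

A/A₀ = 31/1210 ≈ 0.02562.
n = log₂(39.032) ≈ 5.2866 half-lives elapsed in 14.8 days.
t½ = 14.8/5.2866 ≈ 2.7995 days.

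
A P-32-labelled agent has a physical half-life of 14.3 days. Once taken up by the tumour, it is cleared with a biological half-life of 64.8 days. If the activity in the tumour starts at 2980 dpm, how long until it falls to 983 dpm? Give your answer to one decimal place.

1/t_eff = 1/t_phys + 1/t_biol = 1/14.3 + 1/64.8 = 0.085362 per day.
t_eff = 14.3 × 64.8 / (14.3 + 64.8) ≈ 11.715 days.
n = log₂(2980/983) ≈ 1.6; t = 1.6 × 11.715 ≈ 18.744 days.

18.7 days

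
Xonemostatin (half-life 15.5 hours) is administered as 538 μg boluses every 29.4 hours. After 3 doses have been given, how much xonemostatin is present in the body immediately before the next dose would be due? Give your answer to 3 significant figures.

The 3 doses were given 88.2, 58.8, 29.4 hours ago.
Total = 538·(1/2)^(88.2/15.5) + 538·(1/2)^(58.8/15.5) + 538·(1/2)^(29.4/15.5)
      = 10.419 + 38.798 + 144.48 ≈ 193.69 μg.

194 μg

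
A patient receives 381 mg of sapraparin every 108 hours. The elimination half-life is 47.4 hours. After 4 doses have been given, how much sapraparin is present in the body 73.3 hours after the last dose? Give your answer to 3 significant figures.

The 4 doses were given 397.3, 289.3, 181.3, 73.3 hours ago.
Total = 381·(1/2)^(397.3/47.4) + 381·(1/2)^(289.3/47.4) + 381·(1/2)^(181.3/47.4) + 381·(1/2)^(73.3/47.4)
      = 1.1422 + 5.5415 + 26.885 + 130.44 ≈ 164.01 mg.

164 mg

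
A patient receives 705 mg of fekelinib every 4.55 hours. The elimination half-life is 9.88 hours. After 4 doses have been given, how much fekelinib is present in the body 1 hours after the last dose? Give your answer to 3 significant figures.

The 4 doses were given 14.65, 10.1, 5.55, 1 hours ago.
Total = 705·(1/2)^(14.65/9.88) + 705·(1/2)^(10.1/9.88) + 705·(1/2)^(5.55/9.88) + 705·(1/2)^(1/9.88)
      = 252.25 + 347.1 + 477.63 + 657.23 ≈ 1734.2 mg.

1730 mg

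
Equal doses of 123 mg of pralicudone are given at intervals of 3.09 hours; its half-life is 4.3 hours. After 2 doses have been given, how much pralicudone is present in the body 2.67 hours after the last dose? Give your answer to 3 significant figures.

129 mg

The 2 doses were given 5.76, 2.67 hours ago.
Total = 123·(1/2)^(5.76/4.3) + 123·(1/2)^(2.67/4.3)
      = 48.603 + 79.981 ≈ 128.58 mg.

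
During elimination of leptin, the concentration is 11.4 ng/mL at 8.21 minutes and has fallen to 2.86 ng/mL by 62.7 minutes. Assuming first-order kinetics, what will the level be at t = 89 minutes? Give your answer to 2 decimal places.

Over Δt = 62.7 − 8.21 = 54.49 minutes, the level fell by a factor of 11.4/2.86 ≈ 3.986.
n = log₂(3.986) ≈ 1.9949 half-lives, so t½ = 54.49/1.9949 ≈ 27.314 minutes.
From t = 62.7 to t = 89: 2.86 × (1/2)^((89−62.7)/27.314) ≈ 1.4673 ng/mL.

1.47 ng/mL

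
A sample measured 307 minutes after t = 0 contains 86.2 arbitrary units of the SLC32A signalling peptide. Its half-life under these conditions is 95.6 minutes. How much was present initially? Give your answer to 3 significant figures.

798 arbitrary units

Number of half-lives elapsed: n = 307/95.6 ≈ 3.2113.
A₀ = A × 2^n = 86.2 × 2^3.2113 = 86.2 × 9.2618 ≈ 798.37 arbitrary units.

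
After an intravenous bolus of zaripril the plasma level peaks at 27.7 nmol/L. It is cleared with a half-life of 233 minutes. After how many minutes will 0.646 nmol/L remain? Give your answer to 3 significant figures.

1260 minutes

Fraction remaining = 0.646/27.7 ≈ 0.023321.
n = log₂(27.7/0.646) = ln(42.879)/ln 2 ≈ 5.4222 half-lives.
t = n × t½ = 5.4222 × 233 ≈ 1263.4 minutes.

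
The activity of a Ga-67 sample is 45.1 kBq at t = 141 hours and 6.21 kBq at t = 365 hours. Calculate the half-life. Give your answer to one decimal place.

78.3 hours

Over Δt = 365 − 141 = 224 hours, the level fell by a factor of 45.1/6.21 ≈ 7.2625.
n = log₂(7.2625) ≈ 2.8605 half-lives, so t½ = 224/2.8605 ≈ 78.309 hours.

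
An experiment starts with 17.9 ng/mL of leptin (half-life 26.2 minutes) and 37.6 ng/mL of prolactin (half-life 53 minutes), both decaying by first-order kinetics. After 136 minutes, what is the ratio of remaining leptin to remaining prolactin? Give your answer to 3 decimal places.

leptin: 17.9 × (1/2)^(136/26.2) = 17.9 × (1/2)^5.1908 ≈ 0.49007 ng/mL.
prolactin: 37.6 × (1/2)^(136/53) = 37.6 × (1/2)^2.566 ≈ 6.3494 ng/mL.
Ratio ≈ 0.49007 / 6.3494 ≈ 0.077183.

0.077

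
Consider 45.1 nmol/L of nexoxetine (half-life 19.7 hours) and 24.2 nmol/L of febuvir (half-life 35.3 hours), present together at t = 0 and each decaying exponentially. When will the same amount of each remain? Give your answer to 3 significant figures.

Set 45.1·(1/2)^(t/19.7) = 24.2·(1/2)^(t/35.3).
Taking log₂: log₂(45.1/24.2) = t·(1/19.7 − 1/35.3).
log₂(1.8636) = 0.89812; 1/19.7 − 1/35.3 = 0.022433.
t = 0.89812 / 0.022433 ≈ 40.036 hours.

40.0 hours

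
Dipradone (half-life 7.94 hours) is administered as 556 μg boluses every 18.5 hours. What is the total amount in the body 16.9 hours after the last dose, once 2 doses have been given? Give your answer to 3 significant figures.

The 2 doses were given 35.4, 16.9 hours ago.
Total = 556·(1/2)^(35.4/7.94) + 556·(1/2)^(16.9/7.94)
      = 25.29 + 127.16 ≈ 152.45 μg.

152 μg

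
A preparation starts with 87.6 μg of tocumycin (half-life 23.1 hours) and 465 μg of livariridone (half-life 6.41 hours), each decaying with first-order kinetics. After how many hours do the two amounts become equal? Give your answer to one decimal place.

21.4 hours

Set 87.6·(1/2)^(t/23.1) = 465·(1/2)^(t/6.41).
Taking log₂: log₂(87.6/465) = t·(1/23.1 − 1/6.41).
log₂(0.18839) = -2.4082; 1/23.1 − 1/6.41 = -0.11272.
t = -2.4082 / -0.11272 ≈ 21.365 hours.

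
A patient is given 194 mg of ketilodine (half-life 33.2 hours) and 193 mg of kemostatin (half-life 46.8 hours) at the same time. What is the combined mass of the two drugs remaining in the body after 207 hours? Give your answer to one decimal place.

11.6 mg

ketilodine: 194 × (1/2)^(207/33.2) = 194 × (1/2)^6.2349 ≈ 2.5757 mg.
kemostatin: 193 × (1/2)^(207/46.8) = 193 × (1/2)^4.4231 ≈ 8.9966 mg.
Total = 2.5757 + 8.9966 ≈ 11.572 mg.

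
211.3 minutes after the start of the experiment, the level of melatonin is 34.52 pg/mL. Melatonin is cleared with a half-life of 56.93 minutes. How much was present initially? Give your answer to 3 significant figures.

452 pg/mL

Number of half-lives elapsed: n = 211.3/56.93 ≈ 3.7116.
A₀ = A × 2^n = 34.52 × 2^3.7116 = 34.52 × 13.101 ≈ 452.24 pg/mL.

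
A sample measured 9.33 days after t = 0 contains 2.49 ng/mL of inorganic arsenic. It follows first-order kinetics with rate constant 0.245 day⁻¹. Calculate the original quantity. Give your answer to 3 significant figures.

24.5 ng/mL

t½ = ln 2 / λ = 0.69315 / 0.245 ≈ 2.8292 days.
Number of half-lives elapsed: n = 9.33/2.8292 ≈ 3.2978.
A₀ = A × 2^n = 2.49 × 2^3.2978 = 2.49 × 9.834 ≈ 24.487 ng/mL.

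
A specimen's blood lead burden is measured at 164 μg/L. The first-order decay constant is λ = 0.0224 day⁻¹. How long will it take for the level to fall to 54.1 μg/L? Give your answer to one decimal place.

t½ = ln 2 / λ = 0.69315 / 0.0224 ≈ 30.944 days.
Fraction remaining = 54.1/164 ≈ 0.32988.
n = log₂(164/54.1) = ln(3.0314)/ln 2 ≈ 1.6 half-lives.
t = n × t½ = 1.6 × 30.944 ≈ 49.51 days.

49.5 days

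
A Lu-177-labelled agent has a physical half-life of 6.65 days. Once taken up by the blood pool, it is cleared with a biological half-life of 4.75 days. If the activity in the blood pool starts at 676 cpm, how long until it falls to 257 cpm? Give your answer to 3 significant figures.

1/t_eff = 1/t_phys + 1/t_biol = 1/6.65 + 1/4.75 = 0.3609 per day.
t_eff = 6.65 × 4.75 / (6.65 + 4.75) ≈ 2.7708 days.
n = log₂(676/257) ≈ 1.3953; t = 1.3953 × 2.7708 ≈ 3.866 days.

3.87 days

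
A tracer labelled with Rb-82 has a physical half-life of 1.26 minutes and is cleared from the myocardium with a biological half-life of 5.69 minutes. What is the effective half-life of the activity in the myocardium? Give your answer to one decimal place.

1/t_eff = 1/t_phys + 1/t_biol = 1/1.26 + 1/5.69 = 0.9694 per minute.
t_eff = 1.26 × 5.69 / (1.26 + 5.69) ≈ 1.0316 minutes.

1.0 minutes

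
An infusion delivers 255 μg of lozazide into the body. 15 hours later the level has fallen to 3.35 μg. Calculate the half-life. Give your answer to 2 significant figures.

2.4 hours

A/A₀ = 3.35/255 ≈ 0.013137.
n = log₂(76.119) ≈ 6.2502 half-lives elapsed in 15 hours.
t½ = 15/6.2502 ≈ 2.3999 hours.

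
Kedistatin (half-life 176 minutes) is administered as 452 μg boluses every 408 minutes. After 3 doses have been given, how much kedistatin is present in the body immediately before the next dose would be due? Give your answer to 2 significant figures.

The 3 doses were given 1224, 816, 408 minutes ago.
Total = 452·(1/2)^(1224/176) + 452·(1/2)^(816/176) + 452·(1/2)^(408/176)
      = 3.6443 + 18.174 + 90.635 ≈ 112.45 μg.

110 μg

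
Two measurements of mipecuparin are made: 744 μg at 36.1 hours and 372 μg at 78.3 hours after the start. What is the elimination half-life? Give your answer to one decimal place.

Over Δt = 78.3 − 36.1 = 42.2 hours, the level fell by a factor of 744/372 ≈ 2.
n = log₂(2) ≈ 1 half-lives, so t½ = 42.2/1 ≈ 42.2 hours.

42.2 hours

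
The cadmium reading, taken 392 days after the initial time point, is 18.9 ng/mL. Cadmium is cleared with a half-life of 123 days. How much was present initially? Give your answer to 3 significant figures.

172 ng/mL

Number of half-lives elapsed: n = 392/123 ≈ 3.187.
A₀ = A × 2^n = 18.9 × 2^3.187 = 18.9 × 9.1071 ≈ 172.12 ng/mL.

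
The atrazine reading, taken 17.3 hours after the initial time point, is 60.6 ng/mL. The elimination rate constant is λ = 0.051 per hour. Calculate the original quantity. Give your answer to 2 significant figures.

t½ = ln 2 / λ = 0.69315 / 0.051 ≈ 13.591 hours.
Number of half-lives elapsed: n = 17.3/13.591 ≈ 1.2729.
A₀ = A × 2^n = 60.6 × 2^1.2729 = 60.6 × 2.4165 ≈ 146.44 ng/mL.

150 ng/mL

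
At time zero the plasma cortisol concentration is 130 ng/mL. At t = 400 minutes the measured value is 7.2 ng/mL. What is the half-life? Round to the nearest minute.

96 minutes

A/A₀ = 7.2/130 ≈ 0.055385.
n = log₂(18.056) ≈ 4.1744 half-lives elapsed in 400 minutes.
t½ = 400/4.1744 ≈ 95.823 minutes.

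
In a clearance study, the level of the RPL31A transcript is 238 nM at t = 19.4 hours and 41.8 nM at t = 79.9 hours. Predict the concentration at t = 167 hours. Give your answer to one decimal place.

Over Δt = 79.9 − 19.4 = 60.5 hours, the level fell by a factor of 238/41.8 ≈ 5.6938.
n = log₂(5.6938) ≈ 2.5094 half-lives, so t½ = 60.5/2.5094 ≈ 24.109 hours.
From t = 79.9 to t = 167: 41.8 × (1/2)^((167−79.9)/24.109) ≈ 3.417 nM.

3.4 nM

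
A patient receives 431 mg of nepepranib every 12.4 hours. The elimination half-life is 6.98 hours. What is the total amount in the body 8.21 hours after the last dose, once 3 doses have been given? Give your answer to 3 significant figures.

263 mg

The 3 doses were given 33.01, 20.61, 8.21 hours ago.
Total = 431·(1/2)^(33.01/6.98) + 431·(1/2)^(20.61/6.98) + 431·(1/2)^(8.21/6.98)
      = 16.249 + 55.67 + 190.72 ≈ 262.64 mg.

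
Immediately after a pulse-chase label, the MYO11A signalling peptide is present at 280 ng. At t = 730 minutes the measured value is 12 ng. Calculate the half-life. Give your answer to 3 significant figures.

A/A₀ = 12/280 ≈ 0.042857.
n = log₂(23.333) ≈ 4.5443 half-lives elapsed in 730 minutes.
t½ = 730/4.5443 ≈ 160.64 minutes.

161 minutes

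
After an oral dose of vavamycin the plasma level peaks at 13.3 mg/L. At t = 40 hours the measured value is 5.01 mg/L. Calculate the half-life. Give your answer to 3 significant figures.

28.4 hours

A/A₀ = 5.01/13.3 ≈ 0.37669.
n = log₂(2.6547) ≈ 1.4085 half-lives elapsed in 40 hours.
t½ = 40/1.4085 ≈ 28.398 hours.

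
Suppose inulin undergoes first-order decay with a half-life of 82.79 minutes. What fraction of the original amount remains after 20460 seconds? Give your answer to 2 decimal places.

20460 seconds = 341 minutes.
n = 341/82.79 ≈ 4.1189 half-lives.
Fraction remaining = (1/2)^4.1189 ≈ 0.057557.

0.06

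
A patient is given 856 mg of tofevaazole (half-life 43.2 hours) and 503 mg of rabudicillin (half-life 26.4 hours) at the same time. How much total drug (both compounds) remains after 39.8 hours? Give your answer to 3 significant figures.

tofevaazole: 856 × (1/2)^(39.8/43.2) = 856 × (1/2)^0.9213 ≈ 452 mg.
rabudicillin: 503 × (1/2)^(39.8/26.4) = 503 × (1/2)^1.5076 ≈ 176.91 mg.
Total = 452 + 176.91 ≈ 628.9 mg.

629 mg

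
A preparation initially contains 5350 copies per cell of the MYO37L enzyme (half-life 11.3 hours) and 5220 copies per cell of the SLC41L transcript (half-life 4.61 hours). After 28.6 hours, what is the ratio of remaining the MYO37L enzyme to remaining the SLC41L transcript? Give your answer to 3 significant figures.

MYO37L enzyme: 5350 × (1/2)^(28.6/11.3) = 5350 × (1/2)^2.531 ≈ 925.67 copies per cell.
SLC41L transcript: 5220 × (1/2)^(28.6/4.61) = 5220 × (1/2)^6.2039 ≈ 70.812 copies per cell.
Ratio ≈ 925.67 / 70.812 ≈ 13.072.

13.1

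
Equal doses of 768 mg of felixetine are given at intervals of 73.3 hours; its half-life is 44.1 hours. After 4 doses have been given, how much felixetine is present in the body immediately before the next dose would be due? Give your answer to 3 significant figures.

351 mg

The 4 doses were given 293.2, 219.9, 146.6, 73.3 hours ago.
Total = 768·(1/2)^(293.2/44.1) + 768·(1/2)^(219.9/44.1) + 768·(1/2)^(146.6/44.1) + 768·(1/2)^(73.3/44.1)
      = 7.6552 + 24.227 + 76.676 + 242.67 ≈ 351.22 mg.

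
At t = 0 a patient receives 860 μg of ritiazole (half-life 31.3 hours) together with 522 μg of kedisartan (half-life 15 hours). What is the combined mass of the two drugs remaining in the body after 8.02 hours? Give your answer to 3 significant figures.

ritiazole: 860 × (1/2)^(8.02/31.3) = 860 × (1/2)^0.25623 ≈ 720.05 μg.
kedisartan: 522 × (1/2)^(8.02/15) = 522 × (1/2)^0.53467 ≈ 360.35 μg.
Total = 720.05 + 360.35 ≈ 1080.4 μg.

1080 μg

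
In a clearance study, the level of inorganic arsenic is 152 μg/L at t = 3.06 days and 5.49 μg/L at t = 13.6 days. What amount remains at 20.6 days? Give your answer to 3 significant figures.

0.605 μg/L

Over Δt = 13.6 − 3.06 = 10.54 days, the level fell by a factor of 152/5.49 ≈ 27.687.
n = log₂(27.687) ≈ 4.7911 half-lives, so t½ = 10.54/4.7911 ≈ 2.1999 days.
From t = 13.6 to t = 20.6: 5.49 × (1/2)^((20.6−13.6)/2.1999) ≈ 0.60493 μg/L.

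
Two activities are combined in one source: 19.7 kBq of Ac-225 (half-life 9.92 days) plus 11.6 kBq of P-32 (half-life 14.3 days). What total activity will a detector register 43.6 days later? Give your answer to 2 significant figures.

2.3 kBq

Ac-225: 19.7 × (1/2)^(43.6/9.92) = 19.7 × (1/2)^4.3952 ≈ 0.93625 kBq.
P-32: 11.6 × (1/2)^(43.6/14.3) = 11.6 × (1/2)^3.049 ≈ 1.4016 kBq.
Total = 0.93625 + 1.4016 ≈ 2.3379 kBq.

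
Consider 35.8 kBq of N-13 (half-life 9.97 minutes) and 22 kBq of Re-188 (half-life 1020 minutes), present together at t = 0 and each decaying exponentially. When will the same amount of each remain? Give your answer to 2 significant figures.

Set 35.8·(1/2)^(t/9.97) = 22·(1/2)^(t/1020).
Taking log₂: log₂(35.8/22) = t·(1/9.97 − 1/1020).
log₂(1.6273) = 0.70246; 1/9.97 − 1/1020 = 0.099321.
t = 0.70246 / 0.099321 ≈ 7.0726 minutes.

7.1 minutes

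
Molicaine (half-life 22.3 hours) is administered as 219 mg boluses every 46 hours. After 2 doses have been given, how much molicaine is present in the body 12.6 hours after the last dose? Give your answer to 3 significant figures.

The 2 doses were given 58.6, 12.6 hours ago.
Total = 219·(1/2)^(58.6/22.3) + 219·(1/2)^(12.6/22.3)
      = 35.432 + 148.03 ≈ 183.46 mg.

183 mg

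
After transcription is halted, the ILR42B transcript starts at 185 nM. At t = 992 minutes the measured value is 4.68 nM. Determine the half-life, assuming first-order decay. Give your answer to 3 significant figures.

A/A₀ = 4.68/185 ≈ 0.025297.
n = log₂(39.53) ≈ 5.3049 half-lives elapsed in 992 minutes.
t½ = 992/5.3049 ≈ 187 minutes.

187 minutes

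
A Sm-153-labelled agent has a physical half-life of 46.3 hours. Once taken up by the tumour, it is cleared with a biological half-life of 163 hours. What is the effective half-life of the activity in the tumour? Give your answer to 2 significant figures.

36 hours

1/t_eff = 1/t_phys + 1/t_biol = 1/46.3 + 1/163 = 0.027733 per hour.
t_eff = 46.3 × 163 / (46.3 + 163) ≈ 36.058 hours.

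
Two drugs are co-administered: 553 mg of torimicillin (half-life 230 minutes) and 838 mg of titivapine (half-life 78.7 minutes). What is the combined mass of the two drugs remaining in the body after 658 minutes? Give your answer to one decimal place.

torimicillin: 553 × (1/2)^(658/230) = 553 × (1/2)^2.8609 ≈ 76.123 mg.
titivapine: 838 × (1/2)^(658/78.7) = 838 × (1/2)^8.3609 ≈ 2.549 mg.
Total = 76.123 + 2.549 ≈ 78.672 mg.

78.7 mg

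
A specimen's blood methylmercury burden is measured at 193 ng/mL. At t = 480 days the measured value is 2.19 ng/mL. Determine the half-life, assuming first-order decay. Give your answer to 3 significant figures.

74.3 days

A/A₀ = 2.19/193 ≈ 0.011347.
n = log₂(88.128) ≈ 6.4615 half-lives elapsed in 480 days.
t½ = 480/6.4615 ≈ 74.286 days.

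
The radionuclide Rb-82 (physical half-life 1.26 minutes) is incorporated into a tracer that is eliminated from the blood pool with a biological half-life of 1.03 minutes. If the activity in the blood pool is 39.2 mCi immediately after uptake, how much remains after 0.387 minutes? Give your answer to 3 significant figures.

24.4 mCi

1/t_eff = 1/t_phys + 1/t_biol = 1/1.26 + 1/1.03 = 1.7645 per minute.
t_eff = 1.26 × 1.03 / (1.26 + 1.03) ≈ 0.56672 minutes.
Remaining = 39.2 × (1/2)^(0.387/0.56672) = 39.2 × (1/2)^0.68287 ≈ 24.419 mCi.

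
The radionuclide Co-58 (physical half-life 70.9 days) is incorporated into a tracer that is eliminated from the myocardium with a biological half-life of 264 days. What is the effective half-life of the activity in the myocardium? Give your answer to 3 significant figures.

55.9 days

1/t_eff = 1/t_phys + 1/t_biol = 1/70.9 + 1/264 = 0.017892 per day.
t_eff = 70.9 × 264 / (70.9 + 264) ≈ 55.89 days.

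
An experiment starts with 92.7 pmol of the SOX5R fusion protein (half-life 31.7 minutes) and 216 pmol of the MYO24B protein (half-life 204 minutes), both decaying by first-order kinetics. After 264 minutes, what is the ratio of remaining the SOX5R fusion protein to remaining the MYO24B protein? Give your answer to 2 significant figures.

0.0033

SOX5R fusion protein: 92.7 × (1/2)^(264/31.7) = 92.7 × (1/2)^8.3281 ≈ 0.28846 pmol.
MYO24B protein: 216 × (1/2)^(264/204) = 216 × (1/2)^1.2941 ≈ 88.082 pmol.
Ratio ≈ 0.28846 / 88.082 ≈ 0.0032749.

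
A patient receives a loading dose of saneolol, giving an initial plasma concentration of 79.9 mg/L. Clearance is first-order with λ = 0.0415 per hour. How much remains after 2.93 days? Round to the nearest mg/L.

t½ = ln 2 / λ = 0.69315 / 0.0415 ≈ 16.702 hours.
Convert the elapsed time: 2.93 days = 70.32 hours.
Number of half-lives: n = 70.32/16.702 ≈ 4.2102.
Remaining = 79.9 × (1/2)^4.2102 = 79.9 × 0.054027 ≈ 4.3167 mg/L.

4 mg/L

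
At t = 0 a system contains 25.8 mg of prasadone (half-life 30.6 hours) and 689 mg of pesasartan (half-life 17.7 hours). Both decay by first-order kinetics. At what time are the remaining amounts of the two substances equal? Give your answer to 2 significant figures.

Set 25.8·(1/2)^(t/30.6) = 689·(1/2)^(t/17.7).
Taking log₂: log₂(25.8/689) = t·(1/30.6 − 1/17.7).
log₂(0.037446) = -4.7391; 1/30.6 − 1/17.7 = -0.023817.
t = -4.7391 / -0.023817 ≈ 198.97 hours.

200 hours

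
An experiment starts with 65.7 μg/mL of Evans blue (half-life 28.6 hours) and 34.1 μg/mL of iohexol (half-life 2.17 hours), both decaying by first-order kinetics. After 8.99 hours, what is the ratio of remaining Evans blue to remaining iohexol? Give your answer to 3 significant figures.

Evans blue: 65.7 × (1/2)^(8.99/28.6) = 65.7 × (1/2)^0.31434 ≈ 52.837 μg/mL.
iohexol: 34.1 × (1/2)^(8.99/2.17) = 34.1 × (1/2)^4.1429 ≈ 1.9303 μg/mL.
Ratio ≈ 52.837 / 1.9303 ≈ 27.372.

27.4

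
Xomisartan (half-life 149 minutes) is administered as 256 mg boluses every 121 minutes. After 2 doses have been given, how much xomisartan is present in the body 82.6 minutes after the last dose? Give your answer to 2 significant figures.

The 2 doses were given 203.6, 82.6 minutes ago.
Total = 256·(1/2)^(203.6/149) + 256·(1/2)^(82.6/149)
      = 99.289 + 174.33 ≈ 273.61 mg.

270 mg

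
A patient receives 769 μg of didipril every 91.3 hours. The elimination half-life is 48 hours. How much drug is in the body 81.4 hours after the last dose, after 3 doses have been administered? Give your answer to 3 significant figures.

318 μg

The 3 doses were given 264, 172.7, 81.4 hours ago.
Total = 769·(1/2)^(264/48) + 769·(1/2)^(172.7/48) + 769·(1/2)^(81.4/48)
      = 16.993 + 63.51 + 237.37 ≈ 317.88 μg.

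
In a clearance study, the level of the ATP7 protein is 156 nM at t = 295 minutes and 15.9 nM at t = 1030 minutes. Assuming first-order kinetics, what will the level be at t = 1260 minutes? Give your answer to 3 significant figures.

Over Δt = 1030 − 295 = 735 minutes, the level fell by a factor of 156/15.9 ≈ 9.8113.
n = log₂(9.8113) ≈ 3.2944 half-lives, so t½ = 735/3.2944 ≈ 223.1 minutes.
From t = 1030 to t = 1260: 15.9 × (1/2)^((1260−1030)/223.1) ≈ 7.7815 nM.

7.78 nM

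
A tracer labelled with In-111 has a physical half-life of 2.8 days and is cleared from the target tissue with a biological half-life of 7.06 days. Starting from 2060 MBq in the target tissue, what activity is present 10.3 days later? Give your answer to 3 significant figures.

58.5 MBq

1/t_eff = 1/t_phys + 1/t_biol = 1/2.8 + 1/7.06 = 0.49879 per day.
t_eff = 2.8 × 7.06 / (2.8 + 7.06) ≈ 2.0049 days.
Remaining = 2060 × (1/2)^(10.3/2.0049) = 2060 × (1/2)^5.1375 ≈ 58.523 MBq.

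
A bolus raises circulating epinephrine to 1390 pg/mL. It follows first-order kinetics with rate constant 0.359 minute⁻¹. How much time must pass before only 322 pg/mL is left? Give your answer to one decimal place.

4.1 minutes

t½ = ln 2 / λ = 0.69315 / 0.359 ≈ 1.9308 minutes.
Fraction remaining = 322/1390 ≈ 0.23165.
n = log₂(1390/322) = ln(4.3168)/ln 2 ≈ 2.11 half-lives.
t = n × t½ = 2.11 × 1.9308 ≈ 4.0738 minutes.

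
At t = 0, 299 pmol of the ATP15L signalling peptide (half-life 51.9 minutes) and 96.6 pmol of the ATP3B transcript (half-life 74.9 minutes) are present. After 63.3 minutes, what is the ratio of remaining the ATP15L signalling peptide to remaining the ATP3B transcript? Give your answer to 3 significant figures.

ATP15L signalling peptide: 299 × (1/2)^(63.3/51.9) = 299 × (1/2)^1.2197 ≈ 128.39 pmol.
ATP3B transcript: 96.6 × (1/2)^(63.3/74.9) = 96.6 × (1/2)^0.84513 ≈ 53.774 pmol.
Ratio ≈ 128.39 / 53.774 ≈ 2.3875.

2.39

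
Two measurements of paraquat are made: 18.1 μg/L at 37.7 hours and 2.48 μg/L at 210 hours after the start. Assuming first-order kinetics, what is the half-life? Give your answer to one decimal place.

60.1 hours

Over Δt = 210 − 37.7 = 172.3 hours, the level fell by a factor of 18.1/2.48 ≈ 7.2984.
n = log₂(7.2984) ≈ 2.8676 half-lives, so t½ = 172.3/2.8676 ≈ 60.086 hours.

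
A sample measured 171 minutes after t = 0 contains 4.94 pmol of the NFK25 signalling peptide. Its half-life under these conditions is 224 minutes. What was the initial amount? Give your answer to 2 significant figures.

8.4 pmol

Number of half-lives elapsed: n = 171/224 ≈ 0.76339.
A₀ = A × 2^n = 4.94 × 2^0.76339 = 4.94 × 1.6975 ≈ 8.3855 pmol.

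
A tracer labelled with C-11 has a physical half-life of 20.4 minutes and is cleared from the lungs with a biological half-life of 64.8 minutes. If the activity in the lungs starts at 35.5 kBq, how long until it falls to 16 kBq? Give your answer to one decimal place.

17.8 minutes

1/t_eff = 1/t_phys + 1/t_biol = 1/20.4 + 1/64.8 = 0.064452 per minute.
t_eff = 20.4 × 64.8 / (20.4 + 64.8) ≈ 15.515 minutes.
n = log₂(35.5/16) ≈ 1.1497; t = 1.1497 × 15.515 ≈ 17.839 minutes.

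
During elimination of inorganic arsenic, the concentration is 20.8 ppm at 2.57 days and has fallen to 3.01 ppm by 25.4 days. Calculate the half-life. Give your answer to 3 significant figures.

8.19 days

Over Δt = 25.4 − 2.57 = 22.83 days, the level fell by a factor of 20.8/3.01 ≈ 6.9103.
n = log₂(6.9103) ≈ 2.7887 half-lives, so t½ = 22.83/2.7887 ≈ 8.1865 days.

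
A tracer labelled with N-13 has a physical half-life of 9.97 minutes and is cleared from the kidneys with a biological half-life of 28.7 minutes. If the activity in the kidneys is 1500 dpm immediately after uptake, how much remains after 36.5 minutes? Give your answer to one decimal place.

1/t_eff = 1/t_phys + 1/t_biol = 1/9.97 + 1/28.7 = 0.13514 per minute.
t_eff = 9.97 × 28.7 / (9.97 + 28.7) ≈ 7.3995 minutes.
Remaining = 1500 × (1/2)^(36.5/7.3995) = 1500 × (1/2)^4.9328 ≈ 49.111 dpm.

49.1 dpm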